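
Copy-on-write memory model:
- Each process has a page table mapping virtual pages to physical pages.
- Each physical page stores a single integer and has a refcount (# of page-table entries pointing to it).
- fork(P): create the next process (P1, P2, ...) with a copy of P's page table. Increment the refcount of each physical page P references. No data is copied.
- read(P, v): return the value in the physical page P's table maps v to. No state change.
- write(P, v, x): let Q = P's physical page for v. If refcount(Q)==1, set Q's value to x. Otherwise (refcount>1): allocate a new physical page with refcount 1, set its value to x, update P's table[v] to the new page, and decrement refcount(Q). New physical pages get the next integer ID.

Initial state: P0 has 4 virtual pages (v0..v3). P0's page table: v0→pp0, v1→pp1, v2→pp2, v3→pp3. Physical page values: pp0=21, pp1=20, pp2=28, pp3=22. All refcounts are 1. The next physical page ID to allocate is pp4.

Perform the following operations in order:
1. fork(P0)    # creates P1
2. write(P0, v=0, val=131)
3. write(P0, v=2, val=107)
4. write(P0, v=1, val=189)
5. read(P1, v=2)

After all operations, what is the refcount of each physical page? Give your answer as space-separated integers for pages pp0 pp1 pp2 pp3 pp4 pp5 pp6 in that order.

Op 1: fork(P0) -> P1. 4 ppages; refcounts: pp0:2 pp1:2 pp2:2 pp3:2
Op 2: write(P0, v0, 131). refcount(pp0)=2>1 -> COPY to pp4. 5 ppages; refcounts: pp0:1 pp1:2 pp2:2 pp3:2 pp4:1
Op 3: write(P0, v2, 107). refcount(pp2)=2>1 -> COPY to pp5. 6 ppages; refcounts: pp0:1 pp1:2 pp2:1 pp3:2 pp4:1 pp5:1
Op 4: write(P0, v1, 189). refcount(pp1)=2>1 -> COPY to pp6. 7 ppages; refcounts: pp0:1 pp1:1 pp2:1 pp3:2 pp4:1 pp5:1 pp6:1
Op 5: read(P1, v2) -> 28. No state change.

Answer: 1 1 1 2 1 1 1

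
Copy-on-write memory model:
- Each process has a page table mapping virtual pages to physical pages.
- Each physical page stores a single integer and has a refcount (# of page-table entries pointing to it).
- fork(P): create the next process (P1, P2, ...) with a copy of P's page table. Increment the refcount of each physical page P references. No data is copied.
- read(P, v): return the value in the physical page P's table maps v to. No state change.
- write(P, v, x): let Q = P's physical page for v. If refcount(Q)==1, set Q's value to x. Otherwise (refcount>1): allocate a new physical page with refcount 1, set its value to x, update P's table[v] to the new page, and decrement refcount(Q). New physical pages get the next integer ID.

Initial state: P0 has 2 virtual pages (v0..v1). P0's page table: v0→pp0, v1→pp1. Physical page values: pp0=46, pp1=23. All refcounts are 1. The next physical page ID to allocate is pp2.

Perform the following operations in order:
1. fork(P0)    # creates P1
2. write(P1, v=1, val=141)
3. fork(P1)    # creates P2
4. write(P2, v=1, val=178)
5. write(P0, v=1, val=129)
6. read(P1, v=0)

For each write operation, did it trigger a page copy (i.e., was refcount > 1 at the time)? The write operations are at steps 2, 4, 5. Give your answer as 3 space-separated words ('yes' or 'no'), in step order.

Op 1: fork(P0) -> P1. 2 ppages; refcounts: pp0:2 pp1:2
Op 2: write(P1, v1, 141). refcount(pp1)=2>1 -> COPY to pp2. 3 ppages; refcounts: pp0:2 pp1:1 pp2:1
Op 3: fork(P1) -> P2. 3 ppages; refcounts: pp0:3 pp1:1 pp2:2
Op 4: write(P2, v1, 178). refcount(pp2)=2>1 -> COPY to pp3. 4 ppages; refcounts: pp0:3 pp1:1 pp2:1 pp3:1
Op 5: write(P0, v1, 129). refcount(pp1)=1 -> write in place. 4 ppages; refcounts: pp0:3 pp1:1 pp2:1 pp3:1
Op 6: read(P1, v0) -> 46. No state change.

yes yes no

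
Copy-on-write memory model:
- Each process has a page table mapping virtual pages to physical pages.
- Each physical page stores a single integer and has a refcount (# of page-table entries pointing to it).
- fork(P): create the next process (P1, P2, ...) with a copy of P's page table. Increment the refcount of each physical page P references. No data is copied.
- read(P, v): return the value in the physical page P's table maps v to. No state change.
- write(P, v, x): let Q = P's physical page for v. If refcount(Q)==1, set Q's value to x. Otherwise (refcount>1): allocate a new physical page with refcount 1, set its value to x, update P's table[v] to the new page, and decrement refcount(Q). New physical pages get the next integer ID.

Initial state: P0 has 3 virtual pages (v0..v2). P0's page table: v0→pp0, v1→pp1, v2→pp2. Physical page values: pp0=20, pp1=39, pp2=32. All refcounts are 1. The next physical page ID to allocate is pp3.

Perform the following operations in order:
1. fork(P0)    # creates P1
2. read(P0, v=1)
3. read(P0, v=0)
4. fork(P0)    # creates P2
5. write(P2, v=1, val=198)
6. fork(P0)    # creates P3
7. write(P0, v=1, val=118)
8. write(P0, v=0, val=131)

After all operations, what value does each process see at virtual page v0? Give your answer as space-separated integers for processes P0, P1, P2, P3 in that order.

Answer: 131 20 20 20

Derivation:
Op 1: fork(P0) -> P1. 3 ppages; refcounts: pp0:2 pp1:2 pp2:2
Op 2: read(P0, v1) -> 39. No state change.
Op 3: read(P0, v0) -> 20. No state change.
Op 4: fork(P0) -> P2. 3 ppages; refcounts: pp0:3 pp1:3 pp2:3
Op 5: write(P2, v1, 198). refcount(pp1)=3>1 -> COPY to pp3. 4 ppages; refcounts: pp0:3 pp1:2 pp2:3 pp3:1
Op 6: fork(P0) -> P3. 4 ppages; refcounts: pp0:4 pp1:3 pp2:4 pp3:1
Op 7: write(P0, v1, 118). refcount(pp1)=3>1 -> COPY to pp4. 5 ppages; refcounts: pp0:4 pp1:2 pp2:4 pp3:1 pp4:1
Op 8: write(P0, v0, 131). refcount(pp0)=4>1 -> COPY to pp5. 6 ppages; refcounts: pp0:3 pp1:2 pp2:4 pp3:1 pp4:1 pp5:1
P0: v0 -> pp5 = 131
P1: v0 -> pp0 = 20
P2: v0 -> pp0 = 20
P3: v0 -> pp0 = 20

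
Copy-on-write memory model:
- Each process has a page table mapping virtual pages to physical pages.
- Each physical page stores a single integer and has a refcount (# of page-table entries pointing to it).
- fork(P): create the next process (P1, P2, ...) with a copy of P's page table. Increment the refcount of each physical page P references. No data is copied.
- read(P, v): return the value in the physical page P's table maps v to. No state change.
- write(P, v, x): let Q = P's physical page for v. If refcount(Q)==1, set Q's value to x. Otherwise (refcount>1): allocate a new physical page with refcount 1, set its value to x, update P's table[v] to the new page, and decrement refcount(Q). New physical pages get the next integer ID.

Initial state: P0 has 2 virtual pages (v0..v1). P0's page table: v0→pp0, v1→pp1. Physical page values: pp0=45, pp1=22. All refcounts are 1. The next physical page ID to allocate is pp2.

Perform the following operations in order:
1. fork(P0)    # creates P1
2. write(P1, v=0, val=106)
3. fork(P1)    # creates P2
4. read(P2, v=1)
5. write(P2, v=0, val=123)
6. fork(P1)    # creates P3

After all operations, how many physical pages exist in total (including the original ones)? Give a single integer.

Op 1: fork(P0) -> P1. 2 ppages; refcounts: pp0:2 pp1:2
Op 2: write(P1, v0, 106). refcount(pp0)=2>1 -> COPY to pp2. 3 ppages; refcounts: pp0:1 pp1:2 pp2:1
Op 3: fork(P1) -> P2. 3 ppages; refcounts: pp0:1 pp1:3 pp2:2
Op 4: read(P2, v1) -> 22. No state change.
Op 5: write(P2, v0, 123). refcount(pp2)=2>1 -> COPY to pp3. 4 ppages; refcounts: pp0:1 pp1:3 pp2:1 pp3:1
Op 6: fork(P1) -> P3. 4 ppages; refcounts: pp0:1 pp1:4 pp2:2 pp3:1

Answer: 4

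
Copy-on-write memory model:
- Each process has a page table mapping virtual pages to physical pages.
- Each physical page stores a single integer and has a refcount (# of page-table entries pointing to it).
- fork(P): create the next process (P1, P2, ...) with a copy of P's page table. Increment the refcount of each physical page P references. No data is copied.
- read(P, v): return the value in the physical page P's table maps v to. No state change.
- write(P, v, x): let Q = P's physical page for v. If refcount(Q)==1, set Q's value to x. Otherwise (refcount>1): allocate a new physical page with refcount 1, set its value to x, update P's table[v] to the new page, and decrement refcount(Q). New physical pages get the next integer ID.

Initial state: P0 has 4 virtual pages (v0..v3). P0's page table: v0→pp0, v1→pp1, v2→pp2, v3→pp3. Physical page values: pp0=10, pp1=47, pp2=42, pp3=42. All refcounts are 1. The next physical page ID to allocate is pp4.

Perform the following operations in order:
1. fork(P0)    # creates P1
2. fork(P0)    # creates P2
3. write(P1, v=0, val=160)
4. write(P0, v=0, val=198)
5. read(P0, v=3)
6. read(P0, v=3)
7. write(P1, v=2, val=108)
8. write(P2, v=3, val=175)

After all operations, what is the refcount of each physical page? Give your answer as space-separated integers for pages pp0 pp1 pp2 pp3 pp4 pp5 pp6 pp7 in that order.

Answer: 1 3 2 2 1 1 1 1

Derivation:
Op 1: fork(P0) -> P1. 4 ppages; refcounts: pp0:2 pp1:2 pp2:2 pp3:2
Op 2: fork(P0) -> P2. 4 ppages; refcounts: pp0:3 pp1:3 pp2:3 pp3:3
Op 3: write(P1, v0, 160). refcount(pp0)=3>1 -> COPY to pp4. 5 ppages; refcounts: pp0:2 pp1:3 pp2:3 pp3:3 pp4:1
Op 4: write(P0, v0, 198). refcount(pp0)=2>1 -> COPY to pp5. 6 ppages; refcounts: pp0:1 pp1:3 pp2:3 pp3:3 pp4:1 pp5:1
Op 5: read(P0, v3) -> 42. No state change.
Op 6: read(P0, v3) -> 42. No state change.
Op 7: write(P1, v2, 108). refcount(pp2)=3>1 -> COPY to pp6. 7 ppages; refcounts: pp0:1 pp1:3 pp2:2 pp3:3 pp4:1 pp5:1 pp6:1
Op 8: write(P2, v3, 175). refcount(pp3)=3>1 -> COPY to pp7. 8 ppages; refcounts: pp0:1 pp1:3 pp2:2 pp3:2 pp4:1 pp5:1 pp6:1 pp7:1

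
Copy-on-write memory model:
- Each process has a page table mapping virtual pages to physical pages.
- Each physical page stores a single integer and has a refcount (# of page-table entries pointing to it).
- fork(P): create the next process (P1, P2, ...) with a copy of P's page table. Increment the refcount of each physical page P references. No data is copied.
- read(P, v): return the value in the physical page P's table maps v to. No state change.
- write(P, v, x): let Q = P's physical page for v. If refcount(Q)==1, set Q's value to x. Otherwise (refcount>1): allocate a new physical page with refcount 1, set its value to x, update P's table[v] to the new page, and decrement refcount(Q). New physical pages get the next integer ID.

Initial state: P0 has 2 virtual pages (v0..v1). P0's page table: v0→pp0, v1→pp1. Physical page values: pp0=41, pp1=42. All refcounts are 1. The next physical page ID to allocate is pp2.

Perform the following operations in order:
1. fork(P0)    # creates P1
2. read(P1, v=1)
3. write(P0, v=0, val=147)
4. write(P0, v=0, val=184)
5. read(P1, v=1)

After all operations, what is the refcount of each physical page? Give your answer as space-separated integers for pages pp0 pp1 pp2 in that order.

Op 1: fork(P0) -> P1. 2 ppages; refcounts: pp0:2 pp1:2
Op 2: read(P1, v1) -> 42. No state change.
Op 3: write(P0, v0, 147). refcount(pp0)=2>1 -> COPY to pp2. 3 ppages; refcounts: pp0:1 pp1:2 pp2:1
Op 4: write(P0, v0, 184). refcount(pp2)=1 -> write in place. 3 ppages; refcounts: pp0:1 pp1:2 pp2:1
Op 5: read(P1, v1) -> 42. No state change.

Answer: 1 2 1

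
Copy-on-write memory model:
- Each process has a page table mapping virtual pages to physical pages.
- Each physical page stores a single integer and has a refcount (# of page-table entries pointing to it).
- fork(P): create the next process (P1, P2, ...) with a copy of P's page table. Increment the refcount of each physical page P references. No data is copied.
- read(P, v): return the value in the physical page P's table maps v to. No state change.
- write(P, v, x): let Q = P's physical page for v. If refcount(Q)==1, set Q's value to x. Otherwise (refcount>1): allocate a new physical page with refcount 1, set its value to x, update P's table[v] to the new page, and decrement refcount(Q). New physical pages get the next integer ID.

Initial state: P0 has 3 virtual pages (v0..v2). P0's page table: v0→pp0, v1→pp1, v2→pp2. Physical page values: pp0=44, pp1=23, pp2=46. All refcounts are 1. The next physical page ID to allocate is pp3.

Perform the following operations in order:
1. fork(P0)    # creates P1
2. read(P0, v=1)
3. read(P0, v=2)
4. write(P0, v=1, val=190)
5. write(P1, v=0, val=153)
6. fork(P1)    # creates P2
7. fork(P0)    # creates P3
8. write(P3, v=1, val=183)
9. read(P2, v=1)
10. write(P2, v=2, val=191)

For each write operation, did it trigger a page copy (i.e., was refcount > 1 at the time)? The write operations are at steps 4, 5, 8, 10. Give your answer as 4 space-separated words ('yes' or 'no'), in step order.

Op 1: fork(P0) -> P1. 3 ppages; refcounts: pp0:2 pp1:2 pp2:2
Op 2: read(P0, v1) -> 23. No state change.
Op 3: read(P0, v2) -> 46. No state change.
Op 4: write(P0, v1, 190). refcount(pp1)=2>1 -> COPY to pp3. 4 ppages; refcounts: pp0:2 pp1:1 pp2:2 pp3:1
Op 5: write(P1, v0, 153). refcount(pp0)=2>1 -> COPY to pp4. 5 ppages; refcounts: pp0:1 pp1:1 pp2:2 pp3:1 pp4:1
Op 6: fork(P1) -> P2. 5 ppages; refcounts: pp0:1 pp1:2 pp2:3 pp3:1 pp4:2
Op 7: fork(P0) -> P3. 5 ppages; refcounts: pp0:2 pp1:2 pp2:4 pp3:2 pp4:2
Op 8: write(P3, v1, 183). refcount(pp3)=2>1 -> COPY to pp5. 6 ppages; refcounts: pp0:2 pp1:2 pp2:4 pp3:1 pp4:2 pp5:1
Op 9: read(P2, v1) -> 23. No state change.
Op 10: write(P2, v2, 191). refcount(pp2)=4>1 -> COPY to pp6. 7 ppages; refcounts: pp0:2 pp1:2 pp2:3 pp3:1 pp4:2 pp5:1 pp6:1

yes yes yes yes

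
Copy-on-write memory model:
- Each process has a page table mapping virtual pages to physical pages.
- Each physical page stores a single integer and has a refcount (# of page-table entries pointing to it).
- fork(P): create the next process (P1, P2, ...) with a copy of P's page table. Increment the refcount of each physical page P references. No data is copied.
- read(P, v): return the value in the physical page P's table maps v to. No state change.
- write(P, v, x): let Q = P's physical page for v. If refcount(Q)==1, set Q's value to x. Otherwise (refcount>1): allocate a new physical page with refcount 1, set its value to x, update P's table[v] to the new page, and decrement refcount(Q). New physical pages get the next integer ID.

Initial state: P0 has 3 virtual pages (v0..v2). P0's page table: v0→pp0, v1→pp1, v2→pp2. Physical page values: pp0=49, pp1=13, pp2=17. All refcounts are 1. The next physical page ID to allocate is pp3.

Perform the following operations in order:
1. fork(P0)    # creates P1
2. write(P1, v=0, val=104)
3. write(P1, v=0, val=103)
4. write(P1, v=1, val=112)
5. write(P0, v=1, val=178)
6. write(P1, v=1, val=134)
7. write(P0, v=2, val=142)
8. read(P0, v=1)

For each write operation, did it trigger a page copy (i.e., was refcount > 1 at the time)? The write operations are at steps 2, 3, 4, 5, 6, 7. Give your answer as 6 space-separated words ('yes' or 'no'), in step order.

Op 1: fork(P0) -> P1. 3 ppages; refcounts: pp0:2 pp1:2 pp2:2
Op 2: write(P1, v0, 104). refcount(pp0)=2>1 -> COPY to pp3. 4 ppages; refcounts: pp0:1 pp1:2 pp2:2 pp3:1
Op 3: write(P1, v0, 103). refcount(pp3)=1 -> write in place. 4 ppages; refcounts: pp0:1 pp1:2 pp2:2 pp3:1
Op 4: write(P1, v1, 112). refcount(pp1)=2>1 -> COPY to pp4. 5 ppages; refcounts: pp0:1 pp1:1 pp2:2 pp3:1 pp4:1
Op 5: write(P0, v1, 178). refcount(pp1)=1 -> write in place. 5 ppages; refcounts: pp0:1 pp1:1 pp2:2 pp3:1 pp4:1
Op 6: write(P1, v1, 134). refcount(pp4)=1 -> write in place. 5 ppages; refcounts: pp0:1 pp1:1 pp2:2 pp3:1 pp4:1
Op 7: write(P0, v2, 142). refcount(pp2)=2>1 -> COPY to pp5. 6 ppages; refcounts: pp0:1 pp1:1 pp2:1 pp3:1 pp4:1 pp5:1
Op 8: read(P0, v1) -> 178. No state change.

yes no yes no no yes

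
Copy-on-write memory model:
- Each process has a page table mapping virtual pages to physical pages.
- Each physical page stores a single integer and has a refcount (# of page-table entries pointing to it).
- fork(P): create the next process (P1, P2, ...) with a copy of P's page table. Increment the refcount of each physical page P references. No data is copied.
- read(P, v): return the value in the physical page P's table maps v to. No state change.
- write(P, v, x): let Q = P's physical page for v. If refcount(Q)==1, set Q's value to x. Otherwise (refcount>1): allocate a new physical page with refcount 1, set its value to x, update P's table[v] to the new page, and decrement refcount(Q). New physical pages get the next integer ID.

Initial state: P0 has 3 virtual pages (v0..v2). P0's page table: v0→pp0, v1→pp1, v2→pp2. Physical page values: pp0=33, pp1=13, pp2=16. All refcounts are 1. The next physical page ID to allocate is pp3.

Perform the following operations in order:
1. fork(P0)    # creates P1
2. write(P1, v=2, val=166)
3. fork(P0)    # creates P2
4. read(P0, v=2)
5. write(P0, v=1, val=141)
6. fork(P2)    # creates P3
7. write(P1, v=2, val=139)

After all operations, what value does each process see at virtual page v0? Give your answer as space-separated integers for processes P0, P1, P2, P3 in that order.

Op 1: fork(P0) -> P1. 3 ppages; refcounts: pp0:2 pp1:2 pp2:2
Op 2: write(P1, v2, 166). refcount(pp2)=2>1 -> COPY to pp3. 4 ppages; refcounts: pp0:2 pp1:2 pp2:1 pp3:1
Op 3: fork(P0) -> P2. 4 ppages; refcounts: pp0:3 pp1:3 pp2:2 pp3:1
Op 4: read(P0, v2) -> 16. No state change.
Op 5: write(P0, v1, 141). refcount(pp1)=3>1 -> COPY to pp4. 5 ppages; refcounts: pp0:3 pp1:2 pp2:2 pp3:1 pp4:1
Op 6: fork(P2) -> P3. 5 ppages; refcounts: pp0:4 pp1:3 pp2:3 pp3:1 pp4:1
Op 7: write(P1, v2, 139). refcount(pp3)=1 -> write in place. 5 ppages; refcounts: pp0:4 pp1:3 pp2:3 pp3:1 pp4:1
P0: v0 -> pp0 = 33
P1: v0 -> pp0 = 33
P2: v0 -> pp0 = 33
P3: v0 -> pp0 = 33

Answer: 33 33 33 33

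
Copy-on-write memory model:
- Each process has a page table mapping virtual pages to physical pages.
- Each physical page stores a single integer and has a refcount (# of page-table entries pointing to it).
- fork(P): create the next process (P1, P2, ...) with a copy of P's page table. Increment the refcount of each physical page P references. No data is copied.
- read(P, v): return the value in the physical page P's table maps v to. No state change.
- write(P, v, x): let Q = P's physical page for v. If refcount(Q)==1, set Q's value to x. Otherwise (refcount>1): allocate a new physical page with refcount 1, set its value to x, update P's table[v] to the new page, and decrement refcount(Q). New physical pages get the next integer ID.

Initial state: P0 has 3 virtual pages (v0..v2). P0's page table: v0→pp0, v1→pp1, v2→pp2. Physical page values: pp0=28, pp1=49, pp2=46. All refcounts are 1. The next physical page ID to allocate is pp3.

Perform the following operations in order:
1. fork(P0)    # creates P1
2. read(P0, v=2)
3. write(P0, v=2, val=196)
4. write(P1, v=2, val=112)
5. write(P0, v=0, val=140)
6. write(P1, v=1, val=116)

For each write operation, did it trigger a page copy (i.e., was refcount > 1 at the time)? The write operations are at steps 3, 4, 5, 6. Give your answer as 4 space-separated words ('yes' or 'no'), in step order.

Op 1: fork(P0) -> P1. 3 ppages; refcounts: pp0:2 pp1:2 pp2:2
Op 2: read(P0, v2) -> 46. No state change.
Op 3: write(P0, v2, 196). refcount(pp2)=2>1 -> COPY to pp3. 4 ppages; refcounts: pp0:2 pp1:2 pp2:1 pp3:1
Op 4: write(P1, v2, 112). refcount(pp2)=1 -> write in place. 4 ppages; refcounts: pp0:2 pp1:2 pp2:1 pp3:1
Op 5: write(P0, v0, 140). refcount(pp0)=2>1 -> COPY to pp4. 5 ppages; refcounts: pp0:1 pp1:2 pp2:1 pp3:1 pp4:1
Op 6: write(P1, v1, 116). refcount(pp1)=2>1 -> COPY to pp5. 6 ppages; refcounts: pp0:1 pp1:1 pp2:1 pp3:1 pp4:1 pp5:1

yes no yes yes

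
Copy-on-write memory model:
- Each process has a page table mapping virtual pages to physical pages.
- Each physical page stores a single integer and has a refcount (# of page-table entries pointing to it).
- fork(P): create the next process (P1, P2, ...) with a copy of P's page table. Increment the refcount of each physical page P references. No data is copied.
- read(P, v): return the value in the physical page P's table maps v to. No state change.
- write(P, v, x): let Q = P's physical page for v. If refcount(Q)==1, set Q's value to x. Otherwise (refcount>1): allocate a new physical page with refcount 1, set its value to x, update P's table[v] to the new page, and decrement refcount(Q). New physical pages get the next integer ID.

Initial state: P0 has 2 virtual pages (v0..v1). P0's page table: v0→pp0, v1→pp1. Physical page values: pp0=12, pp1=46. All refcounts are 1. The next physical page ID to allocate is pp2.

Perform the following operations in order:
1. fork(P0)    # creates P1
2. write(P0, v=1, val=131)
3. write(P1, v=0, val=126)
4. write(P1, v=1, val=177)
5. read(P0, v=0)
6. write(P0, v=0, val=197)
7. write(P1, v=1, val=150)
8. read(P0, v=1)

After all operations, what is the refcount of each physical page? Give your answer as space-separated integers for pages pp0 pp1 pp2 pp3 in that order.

Op 1: fork(P0) -> P1. 2 ppages; refcounts: pp0:2 pp1:2
Op 2: write(P0, v1, 131). refcount(pp1)=2>1 -> COPY to pp2. 3 ppages; refcounts: pp0:2 pp1:1 pp2:1
Op 3: write(P1, v0, 126). refcount(pp0)=2>1 -> COPY to pp3. 4 ppages; refcounts: pp0:1 pp1:1 pp2:1 pp3:1
Op 4: write(P1, v1, 177). refcount(pp1)=1 -> write in place. 4 ppages; refcounts: pp0:1 pp1:1 pp2:1 pp3:1
Op 5: read(P0, v0) -> 12. No state change.
Op 6: write(P0, v0, 197). refcount(pp0)=1 -> write in place. 4 ppages; refcounts: pp0:1 pp1:1 pp2:1 pp3:1
Op 7: write(P1, v1, 150). refcount(pp1)=1 -> write in place. 4 ppages; refcounts: pp0:1 pp1:1 pp2:1 pp3:1
Op 8: read(P0, v1) -> 131. No state change.

Answer: 1 1 1 1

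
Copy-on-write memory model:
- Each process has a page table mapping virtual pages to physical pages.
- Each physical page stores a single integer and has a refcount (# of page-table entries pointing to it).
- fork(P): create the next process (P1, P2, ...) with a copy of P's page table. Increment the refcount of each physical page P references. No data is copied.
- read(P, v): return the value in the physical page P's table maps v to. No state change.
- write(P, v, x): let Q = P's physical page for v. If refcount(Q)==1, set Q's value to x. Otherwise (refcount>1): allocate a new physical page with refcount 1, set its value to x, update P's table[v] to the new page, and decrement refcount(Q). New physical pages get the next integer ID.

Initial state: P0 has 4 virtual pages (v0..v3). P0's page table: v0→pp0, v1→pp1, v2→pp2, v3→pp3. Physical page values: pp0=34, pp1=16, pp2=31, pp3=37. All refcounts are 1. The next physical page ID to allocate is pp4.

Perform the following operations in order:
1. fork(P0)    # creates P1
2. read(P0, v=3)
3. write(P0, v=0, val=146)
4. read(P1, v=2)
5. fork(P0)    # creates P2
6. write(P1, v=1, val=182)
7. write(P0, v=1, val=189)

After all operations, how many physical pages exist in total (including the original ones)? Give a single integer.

Op 1: fork(P0) -> P1. 4 ppages; refcounts: pp0:2 pp1:2 pp2:2 pp3:2
Op 2: read(P0, v3) -> 37. No state change.
Op 3: write(P0, v0, 146). refcount(pp0)=2>1 -> COPY to pp4. 5 ppages; refcounts: pp0:1 pp1:2 pp2:2 pp3:2 pp4:1
Op 4: read(P1, v2) -> 31. No state change.
Op 5: fork(P0) -> P2. 5 ppages; refcounts: pp0:1 pp1:3 pp2:3 pp3:3 pp4:2
Op 6: write(P1, v1, 182). refcount(pp1)=3>1 -> COPY to pp5. 6 ppages; refcounts: pp0:1 pp1:2 pp2:3 pp3:3 pp4:2 pp5:1
Op 7: write(P0, v1, 189). refcount(pp1)=2>1 -> COPY to pp6. 7 ppages; refcounts: pp0:1 pp1:1 pp2:3 pp3:3 pp4:2 pp5:1 pp6:1

Answer: 7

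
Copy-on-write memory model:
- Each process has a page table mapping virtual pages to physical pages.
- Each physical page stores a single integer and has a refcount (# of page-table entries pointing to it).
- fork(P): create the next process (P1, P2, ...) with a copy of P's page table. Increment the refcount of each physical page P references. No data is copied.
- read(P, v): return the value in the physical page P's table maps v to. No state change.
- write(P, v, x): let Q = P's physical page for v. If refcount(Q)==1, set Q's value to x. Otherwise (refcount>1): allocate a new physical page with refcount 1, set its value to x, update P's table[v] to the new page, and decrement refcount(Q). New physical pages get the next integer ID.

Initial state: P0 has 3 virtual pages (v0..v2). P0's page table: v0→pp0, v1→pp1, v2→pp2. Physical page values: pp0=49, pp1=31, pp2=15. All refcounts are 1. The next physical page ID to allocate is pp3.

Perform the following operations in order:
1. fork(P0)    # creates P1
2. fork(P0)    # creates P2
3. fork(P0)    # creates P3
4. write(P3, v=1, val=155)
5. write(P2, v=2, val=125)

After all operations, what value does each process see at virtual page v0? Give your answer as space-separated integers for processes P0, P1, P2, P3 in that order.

Answer: 49 49 49 49

Derivation:
Op 1: fork(P0) -> P1. 3 ppages; refcounts: pp0:2 pp1:2 pp2:2
Op 2: fork(P0) -> P2. 3 ppages; refcounts: pp0:3 pp1:3 pp2:3
Op 3: fork(P0) -> P3. 3 ppages; refcounts: pp0:4 pp1:4 pp2:4
Op 4: write(P3, v1, 155). refcount(pp1)=4>1 -> COPY to pp3. 4 ppages; refcounts: pp0:4 pp1:3 pp2:4 pp3:1
Op 5: write(P2, v2, 125). refcount(pp2)=4>1 -> COPY to pp4. 5 ppages; refcounts: pp0:4 pp1:3 pp2:3 pp3:1 pp4:1
P0: v0 -> pp0 = 49
P1: v0 -> pp0 = 49
P2: v0 -> pp0 = 49
P3: v0 -> pp0 = 49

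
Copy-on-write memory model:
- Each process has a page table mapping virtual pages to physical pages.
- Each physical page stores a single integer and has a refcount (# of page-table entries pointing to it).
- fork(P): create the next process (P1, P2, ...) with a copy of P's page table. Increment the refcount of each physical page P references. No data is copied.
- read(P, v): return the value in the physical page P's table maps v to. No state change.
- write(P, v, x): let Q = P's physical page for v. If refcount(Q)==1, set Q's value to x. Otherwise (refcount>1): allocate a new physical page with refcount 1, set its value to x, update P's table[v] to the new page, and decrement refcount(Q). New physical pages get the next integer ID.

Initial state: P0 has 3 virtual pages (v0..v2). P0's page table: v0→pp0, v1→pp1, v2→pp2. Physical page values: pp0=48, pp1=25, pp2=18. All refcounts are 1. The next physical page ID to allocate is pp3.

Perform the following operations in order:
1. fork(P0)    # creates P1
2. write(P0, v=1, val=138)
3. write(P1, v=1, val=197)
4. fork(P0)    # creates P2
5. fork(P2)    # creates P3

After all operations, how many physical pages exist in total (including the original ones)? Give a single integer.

Answer: 4

Derivation:
Op 1: fork(P0) -> P1. 3 ppages; refcounts: pp0:2 pp1:2 pp2:2
Op 2: write(P0, v1, 138). refcount(pp1)=2>1 -> COPY to pp3. 4 ppages; refcounts: pp0:2 pp1:1 pp2:2 pp3:1
Op 3: write(P1, v1, 197). refcount(pp1)=1 -> write in place. 4 ppages; refcounts: pp0:2 pp1:1 pp2:2 pp3:1
Op 4: fork(P0) -> P2. 4 ppages; refcounts: pp0:3 pp1:1 pp2:3 pp3:2
Op 5: fork(P2) -> P3. 4 ppages; refcounts: pp0:4 pp1:1 pp2:4 pp3:3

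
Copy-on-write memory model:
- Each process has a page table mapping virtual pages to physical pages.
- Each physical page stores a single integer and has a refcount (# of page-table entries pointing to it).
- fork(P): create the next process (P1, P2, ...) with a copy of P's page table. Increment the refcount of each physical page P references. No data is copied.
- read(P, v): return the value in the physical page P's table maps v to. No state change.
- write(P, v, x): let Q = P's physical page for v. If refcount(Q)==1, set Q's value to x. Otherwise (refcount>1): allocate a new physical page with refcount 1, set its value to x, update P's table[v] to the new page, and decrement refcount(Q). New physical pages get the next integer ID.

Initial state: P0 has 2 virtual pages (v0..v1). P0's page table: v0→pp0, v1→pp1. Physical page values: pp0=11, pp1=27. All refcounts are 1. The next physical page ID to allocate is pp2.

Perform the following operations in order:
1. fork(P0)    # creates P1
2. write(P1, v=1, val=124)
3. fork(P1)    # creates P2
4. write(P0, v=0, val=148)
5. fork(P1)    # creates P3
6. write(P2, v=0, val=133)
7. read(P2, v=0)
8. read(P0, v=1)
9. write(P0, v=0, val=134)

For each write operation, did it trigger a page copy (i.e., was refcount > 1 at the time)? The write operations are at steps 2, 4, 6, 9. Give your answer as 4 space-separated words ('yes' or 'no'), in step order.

Op 1: fork(P0) -> P1. 2 ppages; refcounts: pp0:2 pp1:2
Op 2: write(P1, v1, 124). refcount(pp1)=2>1 -> COPY to pp2. 3 ppages; refcounts: pp0:2 pp1:1 pp2:1
Op 3: fork(P1) -> P2. 3 ppages; refcounts: pp0:3 pp1:1 pp2:2
Op 4: write(P0, v0, 148). refcount(pp0)=3>1 -> COPY to pp3. 4 ppages; refcounts: pp0:2 pp1:1 pp2:2 pp3:1
Op 5: fork(P1) -> P3. 4 ppages; refcounts: pp0:3 pp1:1 pp2:3 pp3:1
Op 6: write(P2, v0, 133). refcount(pp0)=3>1 -> COPY to pp4. 5 ppages; refcounts: pp0:2 pp1:1 pp2:3 pp3:1 pp4:1
Op 7: read(P2, v0) -> 133. No state change.
Op 8: read(P0, v1) -> 27. No state change.
Op 9: write(P0, v0, 134). refcount(pp3)=1 -> write in place. 5 ppages; refcounts: pp0:2 pp1:1 pp2:3 pp3:1 pp4:1

yes yes yes no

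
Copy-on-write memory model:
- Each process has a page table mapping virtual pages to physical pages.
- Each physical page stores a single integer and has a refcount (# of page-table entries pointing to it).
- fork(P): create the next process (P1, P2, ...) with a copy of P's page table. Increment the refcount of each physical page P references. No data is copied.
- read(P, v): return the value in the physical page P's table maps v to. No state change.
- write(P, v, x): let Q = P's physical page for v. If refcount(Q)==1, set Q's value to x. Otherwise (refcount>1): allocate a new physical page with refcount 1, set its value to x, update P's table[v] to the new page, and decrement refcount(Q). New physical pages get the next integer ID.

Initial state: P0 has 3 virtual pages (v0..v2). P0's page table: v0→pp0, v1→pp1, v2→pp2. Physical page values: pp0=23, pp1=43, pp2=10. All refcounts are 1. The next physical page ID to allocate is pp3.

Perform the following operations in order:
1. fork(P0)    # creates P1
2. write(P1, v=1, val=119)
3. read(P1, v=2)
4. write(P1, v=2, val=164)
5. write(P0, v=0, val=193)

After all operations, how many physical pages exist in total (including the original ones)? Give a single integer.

Op 1: fork(P0) -> P1. 3 ppages; refcounts: pp0:2 pp1:2 pp2:2
Op 2: write(P1, v1, 119). refcount(pp1)=2>1 -> COPY to pp3. 4 ppages; refcounts: pp0:2 pp1:1 pp2:2 pp3:1
Op 3: read(P1, v2) -> 10. No state change.
Op 4: write(P1, v2, 164). refcount(pp2)=2>1 -> COPY to pp4. 5 ppages; refcounts: pp0:2 pp1:1 pp2:1 pp3:1 pp4:1
Op 5: write(P0, v0, 193). refcount(pp0)=2>1 -> COPY to pp5. 6 ppages; refcounts: pp0:1 pp1:1 pp2:1 pp3:1 pp4:1 pp5:1

Answer: 6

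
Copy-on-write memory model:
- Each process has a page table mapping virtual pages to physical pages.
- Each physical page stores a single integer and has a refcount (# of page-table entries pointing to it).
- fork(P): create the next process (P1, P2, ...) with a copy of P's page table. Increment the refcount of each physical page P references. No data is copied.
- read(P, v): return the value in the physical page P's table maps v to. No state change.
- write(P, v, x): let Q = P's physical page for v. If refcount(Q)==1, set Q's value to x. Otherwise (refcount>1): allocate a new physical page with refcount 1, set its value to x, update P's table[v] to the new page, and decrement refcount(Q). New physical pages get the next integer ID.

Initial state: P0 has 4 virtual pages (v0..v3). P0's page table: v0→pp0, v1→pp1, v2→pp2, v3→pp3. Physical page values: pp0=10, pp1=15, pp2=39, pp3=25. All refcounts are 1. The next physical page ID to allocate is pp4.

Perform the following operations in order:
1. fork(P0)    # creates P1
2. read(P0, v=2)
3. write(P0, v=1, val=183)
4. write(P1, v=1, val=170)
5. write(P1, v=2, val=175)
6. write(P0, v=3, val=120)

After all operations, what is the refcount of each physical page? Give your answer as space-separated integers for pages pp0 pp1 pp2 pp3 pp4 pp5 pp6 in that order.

Answer: 2 1 1 1 1 1 1

Derivation:
Op 1: fork(P0) -> P1. 4 ppages; refcounts: pp0:2 pp1:2 pp2:2 pp3:2
Op 2: read(P0, v2) -> 39. No state change.
Op 3: write(P0, v1, 183). refcount(pp1)=2>1 -> COPY to pp4. 5 ppages; refcounts: pp0:2 pp1:1 pp2:2 pp3:2 pp4:1
Op 4: write(P1, v1, 170). refcount(pp1)=1 -> write in place. 5 ppages; refcounts: pp0:2 pp1:1 pp2:2 pp3:2 pp4:1
Op 5: write(P1, v2, 175). refcount(pp2)=2>1 -> COPY to pp5. 6 ppages; refcounts: pp0:2 pp1:1 pp2:1 pp3:2 pp4:1 pp5:1
Op 6: write(P0, v3, 120). refcount(pp3)=2>1 -> COPY to pp6. 7 ppages; refcounts: pp0:2 pp1:1 pp2:1 pp3:1 pp4:1 pp5:1 pp6:1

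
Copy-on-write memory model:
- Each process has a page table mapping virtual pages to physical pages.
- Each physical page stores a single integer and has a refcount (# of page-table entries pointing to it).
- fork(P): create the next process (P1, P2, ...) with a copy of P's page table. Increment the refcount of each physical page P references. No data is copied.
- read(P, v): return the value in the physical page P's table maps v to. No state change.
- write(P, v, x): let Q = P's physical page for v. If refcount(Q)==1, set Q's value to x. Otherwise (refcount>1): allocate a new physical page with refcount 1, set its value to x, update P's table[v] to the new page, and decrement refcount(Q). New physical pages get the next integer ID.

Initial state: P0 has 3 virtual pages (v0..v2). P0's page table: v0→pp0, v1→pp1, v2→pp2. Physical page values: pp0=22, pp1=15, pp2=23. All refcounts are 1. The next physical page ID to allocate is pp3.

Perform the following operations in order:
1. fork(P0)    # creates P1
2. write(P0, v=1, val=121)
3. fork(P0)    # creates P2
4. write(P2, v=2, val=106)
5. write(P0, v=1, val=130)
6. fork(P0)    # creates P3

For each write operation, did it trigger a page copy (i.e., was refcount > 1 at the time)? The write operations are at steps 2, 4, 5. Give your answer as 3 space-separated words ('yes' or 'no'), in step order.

Op 1: fork(P0) -> P1. 3 ppages; refcounts: pp0:2 pp1:2 pp2:2
Op 2: write(P0, v1, 121). refcount(pp1)=2>1 -> COPY to pp3. 4 ppages; refcounts: pp0:2 pp1:1 pp2:2 pp3:1
Op 3: fork(P0) -> P2. 4 ppages; refcounts: pp0:3 pp1:1 pp2:3 pp3:2
Op 4: write(P2, v2, 106). refcount(pp2)=3>1 -> COPY to pp4. 5 ppages; refcounts: pp0:3 pp1:1 pp2:2 pp3:2 pp4:1
Op 5: write(P0, v1, 130). refcount(pp3)=2>1 -> COPY to pp5. 6 ppages; refcounts: pp0:3 pp1:1 pp2:2 pp3:1 pp4:1 pp5:1
Op 6: fork(P0) -> P3. 6 ppages; refcounts: pp0:4 pp1:1 pp2:3 pp3:1 pp4:1 pp5:2

yes yes yes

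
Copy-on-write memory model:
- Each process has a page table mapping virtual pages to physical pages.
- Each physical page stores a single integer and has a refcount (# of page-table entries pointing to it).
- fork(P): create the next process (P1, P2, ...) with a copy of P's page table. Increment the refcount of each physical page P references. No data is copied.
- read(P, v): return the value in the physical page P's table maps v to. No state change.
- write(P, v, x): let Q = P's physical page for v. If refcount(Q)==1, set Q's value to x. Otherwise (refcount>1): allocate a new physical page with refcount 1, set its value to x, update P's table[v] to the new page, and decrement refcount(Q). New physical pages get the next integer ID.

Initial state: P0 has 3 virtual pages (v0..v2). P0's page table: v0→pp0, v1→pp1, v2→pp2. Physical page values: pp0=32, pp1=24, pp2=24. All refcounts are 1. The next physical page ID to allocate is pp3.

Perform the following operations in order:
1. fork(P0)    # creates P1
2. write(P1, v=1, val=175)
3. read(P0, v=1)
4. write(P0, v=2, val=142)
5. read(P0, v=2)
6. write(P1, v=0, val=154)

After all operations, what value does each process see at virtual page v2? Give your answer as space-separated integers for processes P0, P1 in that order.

Answer: 142 24

Derivation:
Op 1: fork(P0) -> P1. 3 ppages; refcounts: pp0:2 pp1:2 pp2:2
Op 2: write(P1, v1, 175). refcount(pp1)=2>1 -> COPY to pp3. 4 ppages; refcounts: pp0:2 pp1:1 pp2:2 pp3:1
Op 3: read(P0, v1) -> 24. No state change.
Op 4: write(P0, v2, 142). refcount(pp2)=2>1 -> COPY to pp4. 5 ppages; refcounts: pp0:2 pp1:1 pp2:1 pp3:1 pp4:1
Op 5: read(P0, v2) -> 142. No state change.
Op 6: write(P1, v0, 154). refcount(pp0)=2>1 -> COPY to pp5. 6 ppages; refcounts: pp0:1 pp1:1 pp2:1 pp3:1 pp4:1 pp5:1
P0: v2 -> pp4 = 142
P1: v2 -> pp2 = 24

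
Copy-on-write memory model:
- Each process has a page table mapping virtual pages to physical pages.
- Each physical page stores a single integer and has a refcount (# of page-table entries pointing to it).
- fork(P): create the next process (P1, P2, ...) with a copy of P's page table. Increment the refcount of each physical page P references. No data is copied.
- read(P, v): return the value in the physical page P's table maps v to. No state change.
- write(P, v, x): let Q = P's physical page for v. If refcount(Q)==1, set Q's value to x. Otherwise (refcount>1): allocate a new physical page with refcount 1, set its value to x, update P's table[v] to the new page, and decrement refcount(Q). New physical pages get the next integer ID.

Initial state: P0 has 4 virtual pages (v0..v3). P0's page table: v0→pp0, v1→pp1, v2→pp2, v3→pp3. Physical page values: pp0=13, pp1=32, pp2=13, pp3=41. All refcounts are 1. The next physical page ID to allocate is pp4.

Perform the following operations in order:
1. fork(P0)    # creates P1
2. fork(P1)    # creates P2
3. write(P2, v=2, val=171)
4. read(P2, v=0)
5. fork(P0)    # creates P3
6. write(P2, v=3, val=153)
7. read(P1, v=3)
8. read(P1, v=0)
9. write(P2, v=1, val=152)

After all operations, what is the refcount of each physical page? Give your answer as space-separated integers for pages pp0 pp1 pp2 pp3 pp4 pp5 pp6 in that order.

Answer: 4 3 3 3 1 1 1

Derivation:
Op 1: fork(P0) -> P1. 4 ppages; refcounts: pp0:2 pp1:2 pp2:2 pp3:2
Op 2: fork(P1) -> P2. 4 ppages; refcounts: pp0:3 pp1:3 pp2:3 pp3:3
Op 3: write(P2, v2, 171). refcount(pp2)=3>1 -> COPY to pp4. 5 ppages; refcounts: pp0:3 pp1:3 pp2:2 pp3:3 pp4:1
Op 4: read(P2, v0) -> 13. No state change.
Op 5: fork(P0) -> P3. 5 ppages; refcounts: pp0:4 pp1:4 pp2:3 pp3:4 pp4:1
Op 6: write(P2, v3, 153). refcount(pp3)=4>1 -> COPY to pp5. 6 ppages; refcounts: pp0:4 pp1:4 pp2:3 pp3:3 pp4:1 pp5:1
Op 7: read(P1, v3) -> 41. No state change.
Op 8: read(P1, v0) -> 13. No state change.
Op 9: write(P2, v1, 152). refcount(pp1)=4>1 -> COPY to pp6. 7 ppages; refcounts: pp0:4 pp1:3 pp2:3 pp3:3 pp4:1 pp5:1 pp6:1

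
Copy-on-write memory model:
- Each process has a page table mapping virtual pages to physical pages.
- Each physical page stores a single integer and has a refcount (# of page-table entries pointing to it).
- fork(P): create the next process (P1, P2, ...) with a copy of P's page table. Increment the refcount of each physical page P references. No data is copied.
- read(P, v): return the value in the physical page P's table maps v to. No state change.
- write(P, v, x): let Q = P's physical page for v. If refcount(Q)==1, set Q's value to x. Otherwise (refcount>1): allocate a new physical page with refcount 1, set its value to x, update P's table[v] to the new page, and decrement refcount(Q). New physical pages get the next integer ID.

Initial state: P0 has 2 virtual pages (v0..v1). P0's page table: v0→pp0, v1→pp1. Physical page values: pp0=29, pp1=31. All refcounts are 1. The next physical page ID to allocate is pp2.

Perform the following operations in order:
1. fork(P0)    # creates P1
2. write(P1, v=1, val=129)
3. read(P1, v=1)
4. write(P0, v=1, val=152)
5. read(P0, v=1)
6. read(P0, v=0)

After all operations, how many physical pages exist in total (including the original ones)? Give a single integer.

Op 1: fork(P0) -> P1. 2 ppages; refcounts: pp0:2 pp1:2
Op 2: write(P1, v1, 129). refcount(pp1)=2>1 -> COPY to pp2. 3 ppages; refcounts: pp0:2 pp1:1 pp2:1
Op 3: read(P1, v1) -> 129. No state change.
Op 4: write(P0, v1, 152). refcount(pp1)=1 -> write in place. 3 ppages; refcounts: pp0:2 pp1:1 pp2:1
Op 5: read(P0, v1) -> 152. No state change.
Op 6: read(P0, v0) -> 29. No state change.

Answer: 3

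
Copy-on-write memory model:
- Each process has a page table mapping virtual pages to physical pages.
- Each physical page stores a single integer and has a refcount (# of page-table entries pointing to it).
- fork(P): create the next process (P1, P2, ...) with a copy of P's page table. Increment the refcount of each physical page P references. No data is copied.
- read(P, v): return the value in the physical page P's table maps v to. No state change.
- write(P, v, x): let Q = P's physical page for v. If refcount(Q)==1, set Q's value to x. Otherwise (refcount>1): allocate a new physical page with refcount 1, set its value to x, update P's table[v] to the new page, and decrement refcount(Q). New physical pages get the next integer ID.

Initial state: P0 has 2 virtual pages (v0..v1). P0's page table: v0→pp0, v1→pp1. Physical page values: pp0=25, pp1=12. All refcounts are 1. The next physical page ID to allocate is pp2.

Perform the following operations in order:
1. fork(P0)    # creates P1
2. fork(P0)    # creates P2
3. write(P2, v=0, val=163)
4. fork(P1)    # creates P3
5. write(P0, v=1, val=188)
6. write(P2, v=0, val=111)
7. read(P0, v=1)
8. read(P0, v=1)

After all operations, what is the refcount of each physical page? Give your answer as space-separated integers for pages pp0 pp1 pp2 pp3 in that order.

Answer: 3 3 1 1

Derivation:
Op 1: fork(P0) -> P1. 2 ppages; refcounts: pp0:2 pp1:2
Op 2: fork(P0) -> P2. 2 ppages; refcounts: pp0:3 pp1:3
Op 3: write(P2, v0, 163). refcount(pp0)=3>1 -> COPY to pp2. 3 ppages; refcounts: pp0:2 pp1:3 pp2:1
Op 4: fork(P1) -> P3. 3 ppages; refcounts: pp0:3 pp1:4 pp2:1
Op 5: write(P0, v1, 188). refcount(pp1)=4>1 -> COPY to pp3. 4 ppages; refcounts: pp0:3 pp1:3 pp2:1 pp3:1
Op 6: write(P2, v0, 111). refcount(pp2)=1 -> write in place. 4 ppages; refcounts: pp0:3 pp1:3 pp2:1 pp3:1
Op 7: read(P0, v1) -> 188. No state change.
Op 8: read(P0, v1) -> 188. No state change.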